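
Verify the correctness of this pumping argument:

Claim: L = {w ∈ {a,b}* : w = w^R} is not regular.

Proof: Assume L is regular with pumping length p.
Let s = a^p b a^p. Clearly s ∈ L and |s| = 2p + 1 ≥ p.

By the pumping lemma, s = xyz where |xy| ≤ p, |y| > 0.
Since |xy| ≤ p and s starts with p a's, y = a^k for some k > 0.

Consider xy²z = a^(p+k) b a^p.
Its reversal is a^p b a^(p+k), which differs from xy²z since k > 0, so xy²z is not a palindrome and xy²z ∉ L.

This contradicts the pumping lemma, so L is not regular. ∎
The proof is correct.

This proof is valid because:
1. s = a^p b a^p is in L and is chosen in terms of p, so |s| ≥ p holds for every p
2. The decomposition analysis is correct: |xy| ≤ p forces y to lie inside the leading a's
3. The contradiction is valid: a^(p+k) b a^p has more a's before the b than after it, so it is not a palindrome
4. The conclusion follows logically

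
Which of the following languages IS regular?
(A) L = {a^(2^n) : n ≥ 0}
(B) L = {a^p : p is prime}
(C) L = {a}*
(C) {a}*

(C) L = {a}* is regular.

This can be recognized by a finite automaton (DFA/NFA).
Regular expressions like {a}* define regular languages.

The other choices are not regular:
- {a^p : p is prime}: After pumping, the length becomes composite
- {a^(2^n) : n ≥ 0}: After pumping, length is no longer a power of 2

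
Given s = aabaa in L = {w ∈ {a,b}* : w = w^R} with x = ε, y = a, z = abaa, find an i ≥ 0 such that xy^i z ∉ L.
i = 2

xy²z = ε · aa · abaa = aaabaa; aaabaa reversed is aabaaa ≠ aaabaa, so it is not a palindrome and is not in L.
(Other choices also work, e.g. i = 0, 3; only i = 1 is guaranteed to stay in L since xy¹z = s.)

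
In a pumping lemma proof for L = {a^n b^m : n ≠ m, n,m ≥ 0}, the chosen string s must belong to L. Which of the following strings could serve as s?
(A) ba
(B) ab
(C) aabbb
(C) aabbb

The pumping lemma is applied to a string s that lies in L, so first check membership of each option:
- (A) ba has an a after a b, so it is not of the form a^n b^m and is not in L ✗
- (B) ab = a^1 b^1 has n = m = 1, so it is not in L ✗
- (C) aabbb = a^2 b^3 with 2 ≠ 3, so it is in L ✓

Only (C) aabbb is in L, so it is the only candidate that could play the role of s.
(In a complete proof one picks s in terms of the pumping length p so that |s| ≥ p is guaranteed; a fixed string like aabbb illustrates the shape of such an s.)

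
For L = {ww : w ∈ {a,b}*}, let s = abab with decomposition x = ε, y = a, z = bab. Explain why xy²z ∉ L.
xy²z = aabab ∉ L

Pumping with i = 2 replaces y = a by y² = aa:
- Original: s = xyz = abab; abab splits into halves ab · ab, which are equal, so it is in L (w = ab)
- Pumped: xy²z = ε · aa · bab = aabab
- aabab has odd length 5, so it cannot be written as ww and is not in L

The pumping lemma would require xy²z ∈ L, so this decomposition yields a contradiction.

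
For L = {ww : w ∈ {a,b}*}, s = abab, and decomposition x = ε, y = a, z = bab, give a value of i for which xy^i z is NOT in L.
i = 3

xy³z = ε · aaa · bab = aaabab; aaabab has length 6; its halves are aaa and bab, which differ, so it is not in L.
(Other choices also work, e.g. i = 0, 2; only i = 1 is guaranteed to stay in L since xy¹z = s.)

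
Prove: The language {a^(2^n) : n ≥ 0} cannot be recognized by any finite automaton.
Assume for contradiction that L is regular, and let p ≥ 1 be the pumping length given by the pumping lemma.
Choose s = a^(2^p). Then s ∈ L and |s| = 2^p ≥ p.
By the pumping lemma, s = xyz for some x, y, z with |xy| ≤ p, |y| ≥ 1, and xy^i z ∈ L for every i ≥ 0.
Here y = a^k for some k with 1 ≤ k ≤ |xy| ≤ p, and p < 2^p.

Take i = 2: |xy²z| = 2^p + k.
Now 2^p < 2^p + k ≤ 2^p + p < 2^p + 2^p = 2^(p+1).
So |xy²z| lies strictly between the consecutive powers of two 2^p and 2^(p+1), hence is not a power of 2, and xy²z ∉ L.

This contradicts the pumping lemma, which requires xy^i z ∈ L for all i ≥ 0.
Hence L = {a^(2^n) : n ≥ 0} is not regular. ∎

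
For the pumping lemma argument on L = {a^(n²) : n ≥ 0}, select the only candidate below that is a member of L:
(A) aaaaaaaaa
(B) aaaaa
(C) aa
(A) aaaaaaaaa

The pumping lemma is applied to a string s that lies in L, so first check membership of each option:
- (A) aaaaaaaaa has length 9 = 3², a perfect square, so it is in L ✓
- (B) aaaaa has length 5, strictly between 2² = 4 and 3² = 9, so it is not in L ✗
- (C) aa has length 2, strictly between 1² = 1 and 2² = 4, so it is not in L ✗

Only (A) aaaaaaaaa is in L, so it is the only candidate that could play the role of s.
(In a complete proof one picks s in terms of the pumping length p so that |s| ≥ p is guaranteed; a fixed string like aaaaaaaaa illustrates the shape of such an s.)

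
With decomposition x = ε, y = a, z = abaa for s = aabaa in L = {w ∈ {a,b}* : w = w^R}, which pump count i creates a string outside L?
i = 2

xy²z = ε · aa · abaa = aaabaa; aaabaa reversed is aabaaa ≠ aaabaa, so it is not a palindrome and is not in L.
(Other choices also work, e.g. i = 0, 3; only i = 1 is guaranteed to stay in L since xy¹z = s.)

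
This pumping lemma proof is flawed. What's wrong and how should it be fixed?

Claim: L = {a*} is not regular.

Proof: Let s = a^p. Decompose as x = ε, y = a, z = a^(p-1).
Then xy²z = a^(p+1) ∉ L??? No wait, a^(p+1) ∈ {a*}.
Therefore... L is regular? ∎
Error: The proof attempts to show a*  is not regular, but a* IS regular!

Correction: a* is a regular language (recognized by a simple DFA with one accepting state and self-loop on 'a'). The pumping lemma can only prove non-regularity, not regularity. For regular languages, pumping always works.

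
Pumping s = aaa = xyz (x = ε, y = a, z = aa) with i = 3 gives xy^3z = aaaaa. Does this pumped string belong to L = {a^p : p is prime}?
Yes

xy³z = ε · aaa · aa = aaaaa.
aaaaa has length 5, which is prime, so it is in L.
(A single pumped string landing in L is not a contradiction by itself; a non-regularity proof needs some i for which xy^i z ∉ L, for every admissible decomposition.)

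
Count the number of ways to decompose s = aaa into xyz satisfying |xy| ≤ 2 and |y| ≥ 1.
3

For s = 'aaa' with pumping length p = 2:

Constraints: |xy| ≤ 2, |y| > 0

Valid decompositions (|xy| ≤ p, |y| ≥ 1):
  • x='', y='a', z='aa'
  • x='a', y='a', z='a'
  • x='', y='aa', z='a'

Total count: 3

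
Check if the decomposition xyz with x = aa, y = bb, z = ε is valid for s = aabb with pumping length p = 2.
Violated: |xy| ≤ p

The decomposition x = aa, y = bb, z = ε for s = aabb with p = 2
violates the constraint: |xy| ≤ p

|xy| = |aabb| = 4 > 2 = p. The decomposition puts too many characters in xy.

Pumping lemma constraints:
1. xyz = s (decomposition is valid)
2. |xy| ≤ p
3. |y| > 0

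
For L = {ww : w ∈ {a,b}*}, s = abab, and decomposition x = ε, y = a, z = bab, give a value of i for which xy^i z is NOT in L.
i = 3

xy³z = ε · aaa · bab = aaabab; aaabab has length 6; its halves are aaa and bab, which differ, so it is not in L.
(Other choices also work, e.g. i = 0, 2; only i = 1 is guaranteed to stay in L since xy¹z = s.)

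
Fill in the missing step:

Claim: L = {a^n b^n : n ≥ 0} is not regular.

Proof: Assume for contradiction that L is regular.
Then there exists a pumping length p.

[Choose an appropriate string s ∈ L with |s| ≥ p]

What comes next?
s = a^p b^p

This string is in L (has equal a's and b's) and has length 2p ≥ p.
Any decomposition xyz with |xy| ≤ p means y consists only of a's,
so pumping will unbalance the counts.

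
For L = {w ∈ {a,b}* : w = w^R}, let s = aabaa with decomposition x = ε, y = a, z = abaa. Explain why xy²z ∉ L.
xy²z = aaabaa ∉ L

Pumping with i = 2 replaces y = a by y² = aa:
- Original: s = xyz = aabaa; aabaa reversed is aabaa, the same string, so it is a palindrome and is in L
- Pumped: xy²z = ε · aa · abaa = aaabaa
- aaabaa reversed is aabaaa ≠ aaabaa, so it is not a palindrome and is not in L

The pumping lemma would require xy²z ∈ L, so this decomposition yields a contradiction.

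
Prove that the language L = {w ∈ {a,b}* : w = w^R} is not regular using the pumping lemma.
Assume for contradiction that L is regular, and let p ≥ 1 be the pumping length given by the pumping lemma.
Choose s = a^p b a^p. Then s ∈ L (it reads the same in both directions) and |s| = 2p + 1 ≥ p.
By the pumping lemma, s = xyz for some x, y, z with |xy| ≤ p, |y| ≥ 1, and xy^i z ∈ L for every i ≥ 0.
Since |xy| ≤ p and the first p symbols of s are all a's, y = a^k for some k with 1 ≤ k ≤ p.

Take i = 0: xy⁰z = a^(p − k) b a^p.
Its reversal is a^p b a^(p − k). These differ because the block of a's before the unique b has length p − k in one and p in the other, and p − k ≠ p since k ≥ 1. So xy⁰z is not a palindrome, i.e. xy⁰z ∉ L.

This contradicts the pumping lemma, which requires xy^i z ∈ L for all i ≥ 0.
Hence L = {w ∈ {a,b}* : w = w^R} is not regular. ∎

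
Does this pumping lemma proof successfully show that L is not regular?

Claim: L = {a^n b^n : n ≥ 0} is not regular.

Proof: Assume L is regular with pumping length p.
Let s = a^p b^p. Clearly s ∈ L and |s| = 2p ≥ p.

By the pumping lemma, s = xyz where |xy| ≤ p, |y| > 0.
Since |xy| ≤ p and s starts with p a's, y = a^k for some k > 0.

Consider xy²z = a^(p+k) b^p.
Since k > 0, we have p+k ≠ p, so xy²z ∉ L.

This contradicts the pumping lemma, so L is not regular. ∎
The proof is correct.

This proof is valid because:
1. The string s = a^p b^p is correctly in L
2. The decomposition analysis is correct: y must consist only of a's
3. The contradiction is valid: pumping increases a's but not b's
4. The conclusion follows logically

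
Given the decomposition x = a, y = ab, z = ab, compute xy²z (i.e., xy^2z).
aababab

Given x = 'a', y = 'ab', z = 'ab' and i = 2:

xy^2z = x + y·y·...·y (2 times) + z
       = 'a' + 'ab'^2 + 'ab'
       = 'a' + 'abab' + 'ab'
       = 'aababab'

The pumped string is 'aababab' with length 7.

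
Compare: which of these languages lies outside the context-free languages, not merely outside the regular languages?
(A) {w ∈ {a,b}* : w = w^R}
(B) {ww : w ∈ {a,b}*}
(B) {ww : w ∈ {a,b}*}

(B) {ww : w ∈ {a,b}*} requires the CFL pumping lemma.

- {w ∈ {a,b}* : w = w^R} is context-free (but not regular)
  • Can be shown non-regular with the regular pumping lemma
  • After pumping, the string is no longer symmetric

- {ww : w ∈ {a,b}*} is NOT context-free
  • Requires the CFL pumping lemma to prove
  • Cannot verify equality of two arbitrary substrings

The CFL pumping lemma is "stronger" in that it can prove non-membership
in the larger class of context-free languages.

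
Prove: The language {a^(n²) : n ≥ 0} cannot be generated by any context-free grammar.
Assume for contradiction that L is context-free, and let p ≥ 1 be the pumping length given by the pumping lemma for CFLs.
Choose s = a^(p²). Then s ∈ L and |s| = p² ≥ p.
By the CFL pumping lemma, s = uvxyz for some u, v, x, y, z with |vxy| ≤ p, |vy| ≥ 1, and uv^i xy^i z ∈ L for every i ≥ 0.
All symbols are a's, so only lengths matter: let k = |vy|, with 1 ≤ k ≤ |vxy| ≤ p.

Take i = 2: |uv²xy²z| = p² + k, and p² < p² + k ≤ p² + p < (p + 1)².
So the length lies strictly between consecutive squares and is not a perfect square; uv²xy²z ∉ L.

This contradicts the CFL pumping lemma, which requires uv^i xy^i z ∈ L for all i ≥ 0.
Hence L = {a^(n²) : n ≥ 0} is not context-free. ∎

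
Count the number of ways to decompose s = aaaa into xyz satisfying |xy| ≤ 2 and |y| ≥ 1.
3

For s = 'aaaa' with pumping length p = 2:

Constraints: |xy| ≤ 2, |y| > 0

Valid decompositions (|xy| ≤ p, |y| ≥ 1):
  • x='', y='a', z='aaa'
  • x='a', y='a', z='aa'
  • x='', y='aa', z='aa'

Total count: 3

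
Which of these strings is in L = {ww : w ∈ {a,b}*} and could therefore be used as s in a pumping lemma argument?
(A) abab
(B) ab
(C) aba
(A) abab

The pumping lemma is applied to a string s that lies in L, so first check membership of each option:
- (A) abab splits into halves ab · ab, which are equal, so it is in L (w = ab) ✓
- (B) ab has length 2; its halves are a and b, which differ, so it is not in L ✗
- (C) aba has odd length 3, so it cannot be written as ww and is not in L ✗

Only (A) abab is in L, so it is the only candidate that could play the role of s.
(In a complete proof one picks s in terms of the pumping length p so that |s| ≥ p is guaranteed; a fixed string like abab illustrates the shape of such an s.)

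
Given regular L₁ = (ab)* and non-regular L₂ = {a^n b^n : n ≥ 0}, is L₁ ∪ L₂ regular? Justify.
No — L₁ ∪ L₂ is not regular.

Let U = (ab)* ∪ {a^n b^n}. If U were regular, then U ∩ aa*bb* would be regular (closure under intersection with a regular language). But (ab)* ∩ aa*bb* = {ab} and {a^n b^n} ∩ aa*bb* = {a^n b^n : n ≥ 1}, so U ∩ aa*bb* = {a^n b^n : n ≥ 1}, which is not regular. Hence U is not regular.

Note that the bare facts "L₁ regular, L₂ non-regular" do not settle the question by themselves: the closure of regular languages under ∪, ∩, complement and difference applies only when BOTH operands are regular. With a non-regular operand the result can come out regular or non-regular depending on the specific languages, so one has to work out L₁ ∪ L₂ for this particular pair, as above.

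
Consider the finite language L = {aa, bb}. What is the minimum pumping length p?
p = 3

For a finite language L, the pumping lemma holds vacuously if p > max|s| for s ∈ L.

The longest string in L = {aa, bb} has length 2.
If p = 3, then no string s ∈ L has |s| ≥ p, so the condition is vacuously true.

The minimum pumping length is p = 3.

Why no smaller p works: for any p ≤ 2, the longest string s ∈ L has |s| = 2 ≥ p, so it would
have to be pumpable; but pumping up (i = 2, 3, ...) produces ever longer strings, which cannot all lie in the
finite language L. So the pumping property fails for every p ≤ 2.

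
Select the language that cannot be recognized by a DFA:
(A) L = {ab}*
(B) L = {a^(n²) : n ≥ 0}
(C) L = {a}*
(B) {a^(n²) : n ≥ 0}

(B) L = {a^(n²) : n ≥ 0} is NOT regular.

The pumping lemma can be used to prove this:
After pumping, length is no longer a perfect square

The other languages are regular because they can be recognized by finite automata.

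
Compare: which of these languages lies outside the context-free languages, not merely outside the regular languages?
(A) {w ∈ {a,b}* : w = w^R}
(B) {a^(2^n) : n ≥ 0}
(B) {a^(2^n) : n ≥ 0}

(B) {a^(2^n) : n ≥ 0} requires the CFL pumping lemma.

- {w ∈ {a,b}* : w = w^R} is context-free (but not regular)
  • Can be shown non-regular with the regular pumping lemma
  • After pumping, the string is no longer symmetric

- {a^(2^n) : n ≥ 0} is NOT context-free
  • Requires the CFL pumping lemma to prove
  • Gaps between powers of 2 grow exponentially

The CFL pumping lemma is "stronger" in that it can prove non-membership
in the larger class of context-free languages.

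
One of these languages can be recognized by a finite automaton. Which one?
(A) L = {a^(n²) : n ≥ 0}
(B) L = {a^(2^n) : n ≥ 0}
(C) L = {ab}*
(C) {ab}*

(C) L = {ab}* is regular.

This can be recognized by a finite automaton (DFA/NFA).
Regular expressions like {ab}* define regular languages.

The other choices are not regular:
- {a^(2^n) : n ≥ 0}: After pumping, length is no longer a power of 2
- {a^(n²) : n ≥ 0}: After pumping, length is no longer a perfect square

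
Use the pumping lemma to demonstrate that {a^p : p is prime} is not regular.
Assume for contradiction that L is regular, and let p ≥ 1 be the pumping length given by the pumping lemma.
Choose a prime q with q ≥ p (one exists because there are infinitely many primes) and let s = a^q. Then s ∈ L and |s| = q ≥ p.
By the pumping lemma, s = xyz for some x, y, z with |xy| ≤ p, |y| ≥ 1, and xy^i z ∈ L for every i ≥ 0.
Here y = a^k for some k with 1 ≤ k ≤ p, and xy^i z = a^(q + (i − 1)k) for every i ≥ 0.

Take i = q + 1: |xy^(q+1) z| = q + qk = q(k + 1).
Both factors satisfy q ≥ 2 and k + 1 ≥ 2, so q(k + 1) is composite, and xy^(q+1) z ∉ L.

This contradicts the pumping lemma, which requires xy^i z ∈ L for all i ≥ 0.
Hence L = {a^p : p is prime} is not regular. ∎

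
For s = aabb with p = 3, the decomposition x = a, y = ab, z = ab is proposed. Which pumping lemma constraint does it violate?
Violated: xyz = s

The decomposition x = a, y = ab, z = ab for s = aabb with p = 3
violates the constraint: xyz = s

xyz = 'a' + 'ab' + 'ab' = 'aabab' ≠ 'aabb' = s. The decomposition doesn't reconstruct s.

Pumping lemma constraints:
1. xyz = s (decomposition is valid)
2. |xy| ≤ p
3. |y| > 0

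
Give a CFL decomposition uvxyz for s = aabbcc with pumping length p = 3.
u='aa', v='b', x='b', y='c', z='c'

For s = aabbcc with pumping length p = 3:

One valid decomposition:
- u = 'aa'
- v = 'b'
- x = 'b'
- y = 'c'
- z = 'c'

Verification:
- uvxyz = 'aa' + 'b' + 'b' + 'c' + 'c' = aabbcc ✓
- |vxy| = |'bbc'| = 3 ≤ 3 ✓
- |vy| = |'bc'| = 2 > 0 ✓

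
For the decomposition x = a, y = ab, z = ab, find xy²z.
aababab

Given x = 'a', y = 'ab', z = 'ab' and i = 2:

xy^2z = x + y·y·...·y (2 times) + z
       = 'a' + 'ab'^2 + 'ab'
       = 'a' + 'abab' + 'ab'
       = 'aababab'

The pumped string is 'aababab' with length 7.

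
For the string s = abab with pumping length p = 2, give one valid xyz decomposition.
x = '', y = 'ab', z = 'ab'

For s = abab and p = 2, one valid decomposition is:
- x = '' (length 0)
- y = 'ab' (length 2)
- z = 'ab' (length 2)

Verification:
- xyz = '' + 'ab' + 'ab' = abab ✓
- |xy| = 2 ≤ 2 ✓
- |y| = 2 > 0 ✓

All pumping lemma constraints are satisfied.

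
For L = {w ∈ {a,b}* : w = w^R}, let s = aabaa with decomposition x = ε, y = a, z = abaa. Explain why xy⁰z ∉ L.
xy⁰z = abaa ∉ L

Pumping with i = 0 replaces y = a by y⁰ = ε:
- Original: s = xyz = aabaa; aabaa reversed is aabaa, the same string, so it is a palindrome and is in L
- Pumped: xy⁰z = ε · ε · abaa = abaa
- abaa reversed is aaba ≠ abaa, so it is not a palindrome and is not in L

The pumping lemma would require xy⁰z ∈ L, so this decomposition yields a contradiction.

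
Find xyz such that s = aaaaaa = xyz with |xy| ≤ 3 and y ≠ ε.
x = 'a', y = 'a', z = 'aaaa'

For s = aaaaaa and p = 3, one valid decomposition is:
- x = 'a' (length 1)
- y = 'a' (length 1)
- z = 'aaaa' (length 4)

Verification:
- xyz = 'a' + 'a' + 'aaaa' = aaaaaa ✓
- |xy| = 2 ≤ 3 ✓
- |y| = 1 > 0 ✓

All pumping lemma constraints are satisfied.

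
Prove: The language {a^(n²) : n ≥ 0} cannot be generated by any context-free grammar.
Assume for contradiction that L is context-free, and let p ≥ 1 be the pumping length given by the pumping lemma for CFLs.
Choose s = a^(p²). Then s ∈ L and |s| = p² ≥ p.
By the CFL pumping lemma, s = uvxyz for some u, v, x, y, z with |vxy| ≤ p, |vy| ≥ 1, and uv^i xy^i z ∈ L for every i ≥ 0.
All symbols are a's, so only lengths matter: let k = |vy|, with 1 ≤ k ≤ |vxy| ≤ p.

Take i = 2: |uv²xy²z| = p² + k, and p² < p² + k ≤ p² + p < (p + 1)².
So the length lies strictly between consecutive squares and is not a perfect square; uv²xy²z ∉ L.

This contradicts the CFL pumping lemma, which requires uv^i xy^i z ∈ L for all i ≥ 0.
Hence L = {a^(n²) : n ≥ 0} is not context-free. ∎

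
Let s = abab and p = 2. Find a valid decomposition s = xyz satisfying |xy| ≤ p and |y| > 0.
x = 'a', y = 'b', z = 'ab'

For s = abab and p = 2, one valid decomposition is:
- x = 'a' (length 1)
- y = 'b' (length 1)
- z = 'ab' (length 2)

Verification:
- xyz = 'a' + 'b' + 'ab' = abab ✓
- |xy| = 2 ≤ 2 ✓
- |y| = 1 > 0 ✓

All pumping lemma constraints are satisfied.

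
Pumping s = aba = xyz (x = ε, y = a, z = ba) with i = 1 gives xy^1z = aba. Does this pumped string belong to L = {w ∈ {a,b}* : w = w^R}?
Yes

xy¹z = ε · a · ba = aba.
aba reversed is aba, the same string, so it is a palindrome and is in L.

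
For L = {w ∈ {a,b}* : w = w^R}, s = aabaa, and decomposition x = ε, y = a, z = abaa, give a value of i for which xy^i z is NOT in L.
i = 0

xy⁰z = ε · ε · abaa = abaa; abaa reversed is aaba ≠ abaa, so it is not a palindrome and is not in L.
(Other choices also work, e.g. i = 2, 3; only i = 1 is guaranteed to stay in L since xy¹z = s.)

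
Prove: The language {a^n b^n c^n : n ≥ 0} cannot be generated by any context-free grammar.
Assume for contradiction that L is context-free, and let p ≥ 1 be the pumping length given by the pumping lemma for CFLs.
Choose s = a^p b^p c^p. Then s ∈ L and |s| = 3p ≥ p.
By the CFL pumping lemma, s = uvxyz for some u, v, x, y, z with |vxy| ≤ p, |vy| ≥ 1, and uv^i xy^i z ∈ L for every i ≥ 0.

Because |vxy| ≤ p, the window vxy cannot contain both an a and a c: any substring of s containing both must include the entire block b^p plus at least one a and one c, so it has length ≥ p + 2 > p.
Hence at least one of the letters a, c does not occur in vy at all.

Take i = 0: the string uxz is obtained from s by deleting |vy| ≥ 1 symbols, so |uxz| = 3p − |vy| < 3p.
But the letter (a or c) that does not occur in vy still occurs exactly p times in uxz. Every string of L with exactly p copies of some letter is a^p b^p c^p, of length 3p. Since |uxz| < 3p, uxz ∉ L.

This contradicts the CFL pumping lemma, which requires uv^i xy^i z ∈ L for all i ≥ 0.
Hence L = {a^n b^n c^n : n ≥ 0} is not context-free. ∎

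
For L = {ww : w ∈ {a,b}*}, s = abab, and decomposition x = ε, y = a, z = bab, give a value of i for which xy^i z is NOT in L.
i = 3

xy³z = ε · aaa · bab = aaabab; aaabab has length 6; its halves are aaa and bab, which differ, so it is not in L.
(Other choices also work, e.g. i = 0, 2; only i = 1 is guaranteed to stay in L since xy¹z = s.)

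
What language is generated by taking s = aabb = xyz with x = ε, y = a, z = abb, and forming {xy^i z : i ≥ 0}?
{xy^i z : i ≥ 0} = {a^(i+1) b^2 : i ≥ 0} = {abb, aabb, aaabb, ...}

With x = ε, y = a, z = abb: Starting with aabb and pumping the first 'a' (z = abb keeps the second 'a'), we get strings with i+1 a's followed by 2 b's for i = 0, 1, 2, ...; note bb is not produced because z always contributes one a.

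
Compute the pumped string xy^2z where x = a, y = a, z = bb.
aaabb

Given x = 'a', y = 'a', z = 'bb' and i = 2:

xy^2z = x + y·y·...·y (2 times) + z
       = 'a' + 'a'^2 + 'bb'
       = 'a' + 'aa' + 'bb'
       = 'aaabb'

The pumped string is 'aaabb' with length 5.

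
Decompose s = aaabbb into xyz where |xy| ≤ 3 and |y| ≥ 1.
x = '', y = 'a', z = 'aabbb'

For s = aaabbb and p = 3, one valid decomposition is:
- x = '' (length 0)
- y = 'a' (length 1)
- z = 'aabbb' (length 5)

Verification:
- xyz = '' + 'a' + 'aabbb' = aaabbb ✓
- |xy| = 1 ≤ 3 ✓
- |y| = 1 > 0 ✓

All pumping lemma constraints are satisfied.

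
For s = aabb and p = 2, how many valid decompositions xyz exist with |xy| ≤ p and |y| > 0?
3

For s = 'aabb' with pumping length p = 2:

Constraints: |xy| ≤ 2, |y| > 0

Valid decompositions (|xy| ≤ p, |y| ≥ 1):
  • x='', y='a', z='abb'
  • x='a', y='a', z='bb'
  • x='', y='aa', z='bb'

Total count: 3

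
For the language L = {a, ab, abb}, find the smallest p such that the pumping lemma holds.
p = 4

For a finite language L, the pumping lemma holds vacuously if p > max|s| for s ∈ L.

The longest string in L = {a, ab, abb} has length 3.
If p = 4, then no string s ∈ L has |s| ≥ p, so the condition is vacuously true.

The minimum pumping length is p = 4.

Why no smaller p works: for any p ≤ 3, the longest string s ∈ L has |s| = 3 ≥ p, so it would
have to be pumpable; but pumping up (i = 2, 3, ...) produces ever longer strings, which cannot all lie in the
finite language L. So the pumping property fails for every p ≤ 3.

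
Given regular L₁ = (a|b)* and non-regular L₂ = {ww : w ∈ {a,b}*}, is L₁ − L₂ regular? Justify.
No — L₁ − L₂ is not regular.

L₁ − L₂ is the complement of {ww} within {a,b}*. If it were regular, its complement {ww} would be regular as well (regular languages are closed under complement) — contradiction. So L₁ − L₂ is not regular.

Note that the bare facts "L₁ regular, L₂ non-regular" do not settle the question by themselves: the closure of regular languages under ∪, ∩, complement and difference applies only when BOTH operands are regular. With a non-regular operand the result can come out regular or non-regular depending on the specific languages, so one has to work out L₁ − L₂ for this particular pair, as above.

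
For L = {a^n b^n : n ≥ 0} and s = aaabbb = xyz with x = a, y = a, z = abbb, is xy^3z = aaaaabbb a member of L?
No

xy³z = a · aaa · abbb = aaaaabbb.
aaaaabbb has 5 a's and 3 b's; 5 ≠ 3, so it is not in L.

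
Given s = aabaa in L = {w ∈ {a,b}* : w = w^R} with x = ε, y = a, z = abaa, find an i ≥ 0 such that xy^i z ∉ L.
i = 0

xy⁰z = ε · ε · abaa = abaa; abaa reversed is aaba ≠ abaa, so it is not a palindrome and is not in L.
(Other choices also work, e.g. i = 2, 3; only i = 1 is guaranteed to stay in L since xy¹z = s.)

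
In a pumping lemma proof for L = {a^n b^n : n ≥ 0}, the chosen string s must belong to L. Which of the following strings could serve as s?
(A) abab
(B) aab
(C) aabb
(C) aabb

The pumping lemma is applied to a string s that lies in L, so first check membership of each option:
- (A) abab has an a after a b, so it is not of the form a^n b^n and is not in L ✗
- (B) aab has 2 a's and 1 b's; 2 ≠ 1, so it is not in L ✗
- (C) aabb = a^2 b^2 has equal counts (2 = 2), so it is in L ✓

Only (C) aabb is in L, so it is the only candidate that could play the role of s.
(In a complete proof one picks s in terms of the pumping length p so that |s| ≥ p is guaranteed; a fixed string like aabb illustrates the shape of such an s.)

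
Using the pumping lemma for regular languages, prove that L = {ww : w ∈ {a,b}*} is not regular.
Assume for contradiction that L is regular, and let p ≥ 1 be the pumping length given by the pumping lemma.
Choose s = a^p b a^p b. Then s ∈ L (take w = a^p b) and |s| = 2p + 2 ≥ p.
By the pumping lemma, s = xyz for some x, y, z with |xy| ≤ p, |y| ≥ 1, and xy^i z ∈ L for every i ≥ 0.
Since |xy| ≤ p and the first p symbols of s are all a's, y = a^k for some k with 1 ≤ k ≤ p.

Take i = 2: t = xy²z = a^(p + k) b a^p b.
Suppose t = uu for some string u. The string t contains exactly two b's and ends in b, so u contains exactly one b and ends in b; hence u = a^j b for some j, and uu = a^j b a^j b. Comparing with t = a^(p + k) b a^p b forces j = p + k (first block) and j = p (second block), which is impossible since k ≥ 1. So t ∉ L.

This contradicts the pumping lemma, which requires xy^i z ∈ L for all i ≥ 0.
Hence L = {ww : w ∈ {a,b}*} is not regular. ∎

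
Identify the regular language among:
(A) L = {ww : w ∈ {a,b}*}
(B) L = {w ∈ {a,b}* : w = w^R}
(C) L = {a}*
(C) {a}*

(C) L = {a}* is regular.

This can be recognized by a finite automaton (DFA/NFA).
Regular expressions like {a}* define regular languages.

The other choices are not regular:
- {w ∈ {a,b}* : w = w^R}: After pumping, the string is no longer symmetric
- {ww : w ∈ {a,b}*}: After pumping, the two halves no longer match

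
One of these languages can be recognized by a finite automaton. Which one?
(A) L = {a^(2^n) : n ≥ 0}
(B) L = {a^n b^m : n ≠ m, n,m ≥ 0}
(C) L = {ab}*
(C) {ab}*

(C) L = {ab}* is regular.

This can be recognized by a finite automaton (DFA/NFA).
Regular expressions like {ab}* define regular languages.

The other choices are not regular:
- {a^n b^m : n ≠ m, n,m ≥ 0}: After pumping a's, we can make n = m
- {a^(2^n) : n ≥ 0}: After pumping, length is no longer a power of 2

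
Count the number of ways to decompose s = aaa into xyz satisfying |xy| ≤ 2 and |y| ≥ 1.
3

For s = 'aaa' with pumping length p = 2:

Constraints: |xy| ≤ 2, |y| > 0

Valid decompositions (|xy| ≤ p, |y| ≥ 1):
  • x='', y='a', z='aa'
  • x='a', y='a', z='a'
  • x='', y='aa', z='a'

Total count: 3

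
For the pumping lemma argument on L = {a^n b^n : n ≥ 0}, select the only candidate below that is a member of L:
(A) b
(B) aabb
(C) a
(B) aabb

The pumping lemma is applied to a string s that lies in L, so first check membership of each option:
- (A) b has 0 a's and 1 b's; 0 ≠ 1, so it is not in L ✗
- (B) aabb = a^2 b^2 has equal counts (2 = 2), so it is in L ✓
- (C) a has 1 a's and 0 b's; 1 ≠ 0, so it is not in L ✗

Only (B) aabb is in L, so it is the only candidate that could play the role of s.
(In a complete proof one picks s in terms of the pumping length p so that |s| ≥ p is guaranteed; a fixed string like aabb illustrates the shape of such an s.)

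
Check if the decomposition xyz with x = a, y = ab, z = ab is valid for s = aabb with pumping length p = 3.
Violated: xyz = s

The decomposition x = a, y = ab, z = ab for s = aabb with p = 3
violates the constraint: xyz = s

xyz = 'a' + 'ab' + 'ab' = 'aabab' ≠ 'aabb' = s. The decomposition doesn't reconstruct s.

Pumping lemma constraints:
1. xyz = s (decomposition is valid)
2. |xy| ≤ p
3. |y| > 0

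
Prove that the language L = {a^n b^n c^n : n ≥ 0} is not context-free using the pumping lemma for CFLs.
Assume for contradiction that L is context-free, and let p ≥ 1 be the pumping length given by the pumping lemma for CFLs.
Choose s = a^p b^p c^p. Then s ∈ L and |s| = 3p ≥ p.
By the CFL pumping lemma, s = uvxyz for some u, v, x, y, z with |vxy| ≤ p, |vy| ≥ 1, and uv^i xy^i z ∈ L for every i ≥ 0.

Because |vxy| ≤ p, the window vxy cannot contain both an a and a c: any substring of s containing both must include the entire block b^p plus at least one a and one c, so it has length ≥ p + 2 > p.
Hence at least one of the letters a, c does not occur in vy at all.

Take i = 0: the string uxz is obtained from s by deleting |vy| ≥ 1 symbols, so |uxz| = 3p − |vy| < 3p.
But the letter (a or c) that does not occur in vy still occurs exactly p times in uxz. Every string of L with exactly p copies of some letter is a^p b^p c^p, of length 3p. Since |uxz| < 3p, uxz ∉ L.

This contradicts the CFL pumping lemma, which requires uv^i xy^i z ∈ L for all i ≥ 0.
Hence L = {a^n b^n c^n : n ≥ 0} is not context-free. ∎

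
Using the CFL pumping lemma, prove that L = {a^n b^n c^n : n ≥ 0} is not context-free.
Assume for contradiction that L is context-free, and let p ≥ 1 be the pumping length given by the pumping lemma for CFLs.
Choose s = a^p b^p c^p. Then s ∈ L and |s| = 3p ≥ p.
By the CFL pumping lemma, s = uvxyz for some u, v, x, y, z with |vxy| ≤ p, |vy| ≥ 1, and uv^i xy^i z ∈ L for every i ≥ 0.

Because |vxy| ≤ p, the window vxy cannot contain both an a and a c: any substring of s containing both must include the entire block b^p plus at least one a and one c, so it has length ≥ p + 2 > p.
Hence at least one of the letters a, c does not occur in vy at all.

Take i = 0: the string uxz is obtained from s by deleting |vy| ≥ 1 symbols, so |uxz| = 3p − |vy| < 3p.
But the letter (a or c) that does not occur in vy still occurs exactly p times in uxz. Every string of L with exactly p copies of some letter is a^p b^p c^p, of length 3p. Since |uxz| < 3p, uxz ∉ L.

This contradicts the CFL pumping lemma, which requires uv^i xy^i z ∈ L for all i ≥ 0.
Hence L = {a^n b^n c^n : n ≥ 0} is not context-free. ∎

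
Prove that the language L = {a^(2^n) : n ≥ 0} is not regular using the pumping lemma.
Assume for contradiction that L is regular, and let p ≥ 1 be the pumping length given by the pumping lemma.
Choose s = a^(2^p). Then s ∈ L and |s| = 2^p ≥ p.
By the pumping lemma, s = xyz for some x, y, z with |xy| ≤ p, |y| ≥ 1, and xy^i z ∈ L for every i ≥ 0.
Here y = a^k for some k with 1 ≤ k ≤ |xy| ≤ p, and p < 2^p.

Take i = 2: |xy²z| = 2^p + k.
Now 2^p < 2^p + k ≤ 2^p + p < 2^p + 2^p = 2^(p+1).
So |xy²z| lies strictly between the consecutive powers of two 2^p and 2^(p+1), hence is not a power of 2, and xy²z ∉ L.

This contradicts the pumping lemma, which requires xy^i z ∈ L for all i ≥ 0.
Hence L = {a^(2^n) : n ≥ 0} is not regular. ∎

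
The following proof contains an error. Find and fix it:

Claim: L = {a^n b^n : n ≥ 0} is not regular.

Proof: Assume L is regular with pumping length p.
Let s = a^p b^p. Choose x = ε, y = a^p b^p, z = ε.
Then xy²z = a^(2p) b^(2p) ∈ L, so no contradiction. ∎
Error: The decomposition violates |xy| ≤ p. With y = a^p b^p, |xy| = |y| = 2p > p. (The proof also miscomputes xy²z, which would be a^p b^p a^p b^p rather than a^(2p) b^(2p), and it wrongly treats one harmless decomposition as settling the matter — the prover does not get to choose the decomposition.)

Correction: The pumping lemma requires |xy| ≤ p, and the argument must handle every decomposition satisfying |xy| ≤ p, |y| ≥ 1. Since s starts with p a's, any such y consists only of a's, say y = a^k with k ≥ 1. Then xy²z = a^(p+k) b^p has unequal numbers of a's and b's, so xy²z ∉ L — the required contradiction.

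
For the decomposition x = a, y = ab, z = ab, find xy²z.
aababab

Given x = 'a', y = 'ab', z = 'ab' and i = 2:

xy^2z = x + y·y·...·y (2 times) + z
       = 'a' + 'ab'^2 + 'ab'
       = 'a' + 'abab' + 'ab'
       = 'aababab'

The pumped string is 'aababab' with length 7.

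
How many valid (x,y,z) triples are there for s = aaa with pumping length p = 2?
3

For s = 'aaa' with pumping length p = 2:

Constraints: |xy| ≤ 2, |y| > 0

Valid decompositions (|xy| ≤ p, |y| ≥ 1):
  • x='', y='a', z='aa'
  • x='a', y='a', z='a'
  • x='', y='aa', z='a'

Total count: 3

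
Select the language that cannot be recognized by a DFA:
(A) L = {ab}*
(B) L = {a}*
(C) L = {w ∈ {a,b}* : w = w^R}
(C) {w ∈ {a,b}* : w = w^R}

(C) L = {w ∈ {a,b}* : w = w^R} is NOT regular.

The pumping lemma can be used to prove this:
After pumping, the string is no longer symmetric

The other languages are regular because they can be recognized by finite automata.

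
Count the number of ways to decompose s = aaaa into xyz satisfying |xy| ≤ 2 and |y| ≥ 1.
3

For s = 'aaaa' with pumping length p = 2:

Constraints: |xy| ≤ 2, |y| > 0

Valid decompositions (|xy| ≤ p, |y| ≥ 1):
  • x='', y='a', z='aaa'
  • x='a', y='a', z='aa'
  • x='', y='aa', z='aa'

Total count: 3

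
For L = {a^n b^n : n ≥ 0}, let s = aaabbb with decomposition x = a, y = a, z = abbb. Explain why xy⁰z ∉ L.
xy⁰z = aabbb ∉ L

Pumping with i = 0 replaces y = a by y⁰ = ε:
- Original: s = xyz = aaabbb; aaabbb = a^3 b^3 has equal counts (3 = 3), so it is in L
- Pumped: xy⁰z = a · ε · abbb = aabbb
- aabbb has 2 a's and 3 b's; 2 ≠ 3, so it is not in L

The pumping lemma would require xy⁰z ∈ L, so this decomposition yields a contradiction.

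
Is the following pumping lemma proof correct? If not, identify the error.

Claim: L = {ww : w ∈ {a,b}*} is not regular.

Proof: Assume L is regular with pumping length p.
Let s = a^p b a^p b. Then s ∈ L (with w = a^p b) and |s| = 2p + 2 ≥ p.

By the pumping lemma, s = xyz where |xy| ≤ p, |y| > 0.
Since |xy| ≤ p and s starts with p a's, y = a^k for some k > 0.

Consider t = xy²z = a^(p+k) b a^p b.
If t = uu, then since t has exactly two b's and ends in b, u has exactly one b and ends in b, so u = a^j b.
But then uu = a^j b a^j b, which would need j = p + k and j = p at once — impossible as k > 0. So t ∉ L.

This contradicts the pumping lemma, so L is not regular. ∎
The proof is correct.

This proof is valid because:
1. s = a^p b a^p b is in L and is chosen in terms of p, so |s| ≥ p holds for every p
2. The decomposition analysis is correct: |xy| ≤ p forces y to lie inside the leading a's
3. The contradiction is valid: the argument shows a^(p+k) b a^p b cannot be split into two equal halves
4. The conclusion follows logically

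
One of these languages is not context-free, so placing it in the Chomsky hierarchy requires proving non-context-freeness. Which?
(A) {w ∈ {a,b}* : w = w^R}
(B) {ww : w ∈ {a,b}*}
(B) {ww : w ∈ {a,b}*}

(B) {ww : w ∈ {a,b}*} requires the CFL pumping lemma.

- {w ∈ {a,b}* : w = w^R} is context-free (but not regular)
  • Can be shown non-regular with the regular pumping lemma
  • After pumping, the string is no longer symmetric

- {ww : w ∈ {a,b}*} is NOT context-free
  • Requires the CFL pumping lemma to prove
  • Cannot verify equality of two arbitrary substrings

The CFL pumping lemma is "stronger" in that it can prove non-membership
in the larger class of context-free languages.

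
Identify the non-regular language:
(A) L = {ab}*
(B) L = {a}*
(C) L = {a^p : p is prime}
(C) {a^p : p is prime}

(C) L = {a^p : p is prime} is NOT regular.

The pumping lemma can be used to prove this:
After pumping, the length becomes composite

The other languages are regular because they can be recognized by finite automata.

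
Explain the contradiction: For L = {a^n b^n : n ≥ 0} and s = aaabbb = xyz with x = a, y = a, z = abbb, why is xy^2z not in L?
xy²z = aaaabbb ∉ L

Pumping with i = 2 replaces y = a by y² = aa:
- Original: s = xyz = aaabbb; aaabbb = a^3 b^3 has equal counts (3 = 3), so it is in L
- Pumped: xy²z = a · aa · abbb = aaaabbb
- aaaabbb has 4 a's and 3 b's; 4 ≠ 3, so it is not in L

The pumping lemma would require xy²z ∈ L, so this decomposition yields a contradiction.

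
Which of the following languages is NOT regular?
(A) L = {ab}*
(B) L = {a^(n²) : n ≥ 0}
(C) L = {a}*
(B) {a^(n²) : n ≥ 0}

(B) L = {a^(n²) : n ≥ 0} is NOT regular.

The pumping lemma can be used to prove this:
After pumping, length is no longer a perfect square

The other languages are regular because they can be recognized by finite automata.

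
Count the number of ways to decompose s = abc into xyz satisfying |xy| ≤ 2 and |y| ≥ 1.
3

For s = 'abc' with pumping length p = 2:

Constraints: |xy| ≤ 2, |y| > 0

Valid decompositions (|xy| ≤ p, |y| ≥ 1):
  • x='', y='a', z='bc'
  • x='a', y='b', z='c'
  • x='', y='ab', z='c'

Total count: 3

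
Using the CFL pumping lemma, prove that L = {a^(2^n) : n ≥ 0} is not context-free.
Assume for contradiction that L is context-free, and let p ≥ 1 be the pumping length given by the pumping lemma for CFLs.
Choose s = a^(2^p). Then s ∈ L and |s| = 2^p ≥ p.
By the CFL pumping lemma, s = uvxyz for some u, v, x, y, z with |vxy| ≤ p, |vy| ≥ 1, and uv^i xy^i z ∈ L for every i ≥ 0.
All symbols are a's, so only lengths matter: let k = |vy|, with 1 ≤ k ≤ |vxy| ≤ p < 2^p.

Take i = 2: |uv²xy²z| = 2^p + k, and 2^p < 2^p + k < 2^p + 2^p = 2^(p+1).
So the length lies strictly between consecutive powers of two and is not a power of 2; uv²xy²z ∉ L.

This contradicts the CFL pumping lemma, which requires uv^i xy^i z ∈ L for all i ≥ 0.
Hence L = {a^(2^n) : n ≥ 0} is not context-free. ∎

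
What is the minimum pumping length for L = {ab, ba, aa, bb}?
p = 3

For a finite language L, the pumping lemma holds vacuously if p > max|s| for s ∈ L.

The longest string in L = {ab, ba, aa, bb} has length 2.
If p = 3, then no string s ∈ L has |s| ≥ p, so the condition is vacuously true.

The minimum pumping length is p = 3.

Why no smaller p works: for any p ≤ 2, the longest string s ∈ L has |s| = 2 ≥ p, so it would
have to be pumpable; but pumping up (i = 2, 3, ...) produces ever longer strings, which cannot all lie in the
finite language L. So the pumping property fails for every p ≤ 2.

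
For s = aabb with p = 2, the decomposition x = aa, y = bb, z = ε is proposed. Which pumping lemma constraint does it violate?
Violated: |xy| ≤ p

The decomposition x = aa, y = bb, z = ε for s = aabb with p = 2
violates the constraint: |xy| ≤ p

|xy| = |aabb| = 4 > 2 = p. The decomposition puts too many characters in xy.

Pumping lemma constraints:
1. xyz = s (decomposition is valid)
2. |xy| ≤ p
3. |y| > 0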